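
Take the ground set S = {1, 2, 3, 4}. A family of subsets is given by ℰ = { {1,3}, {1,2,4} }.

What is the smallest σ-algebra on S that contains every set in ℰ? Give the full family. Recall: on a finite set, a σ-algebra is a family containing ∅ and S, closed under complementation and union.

|σ(ℰ)| = 8.  σ(ℰ) = { {}, {1}, {3}, {1,3}, {2,4}, {1,2,4}, {2,3,4}, S }

Check:
Start: ℰ ∪ {∅, S} = { {}, {1,3}, {1,2,4}, S }.
Round 1 (2 new):
  {3}  = ᶜ of {1,2,4}
  {2,4}  = ᶜ of {1,3}
  (now 6)
Round 2. New:
  {2,3,4}  = {3} ∪ {2,4}
  (now 7)
Round 3: 1 new —
  {1}  = ᶜ of {2,3,4}
  (now 8)
Round 4: no new sets; the family is a σ-algebra.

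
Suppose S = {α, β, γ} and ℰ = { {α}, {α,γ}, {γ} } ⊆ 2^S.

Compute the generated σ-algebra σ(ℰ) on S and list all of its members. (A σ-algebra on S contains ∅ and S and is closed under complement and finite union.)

σ(ℰ) (8 sets): { {}, {α}, {β}, {γ}, {α,β}, {α,γ}, {β,γ}, S }

Trace:
Start: ℰ ∪ {∅, S} = { {}, {α}, {γ}, {α,γ}, S }.
Iteration 1: 3 new —
  {β}  = ᶜ of {α,γ}
  {α,β}  = ᶜ of {γ}
  {β,γ}  = ᶜ of {α}
  |family| = 8
Iteration 2: stable.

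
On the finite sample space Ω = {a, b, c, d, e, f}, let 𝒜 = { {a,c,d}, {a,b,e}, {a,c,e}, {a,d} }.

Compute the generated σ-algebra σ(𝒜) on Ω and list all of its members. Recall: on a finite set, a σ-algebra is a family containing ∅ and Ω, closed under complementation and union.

Begin from { ∅, {a,d}, {a,b,e}, {a,c,d}, {a,c,e}, Ω } (that is, 𝒜 plus ∅ and Ω).
Pass 1. New:
  {b,d,f}  = complement {a,c,e}
  {b,e,f}  = complement {a,c,d}
  {c,d,f}  = complement {a,b,e}
  {a,b,c,e}  = {a,b,e} ∪ {a,c,e}
  {a,b,d,e}  = {a,b,e} ∪ {a,d}
  {a,c,d,e}  = {a,c,d} ∪ {a,c,e}
  {b,c,e,f}  = complement {a,d}
  {a,b,c,d,e}  = {a,b,e} ∪ {a,c,d}
  [14 total]
Pass 2: 14 new —
  {f}  = complement {a,b,c,d,e}
  {b,f}  = complement {a,c,d,e}
  {c,f}  = complement {a,b,d,e}
  {d,f}  = complement {a,b,c,e}
  {a,b,d,f}  = {b,d,f} ∪ {a,d}
  {a,b,e,f}  = {b,e,f} ∪ {a,b,e}
  {a,c,d,f}  = {a,c,d} ∪ {c,d,f}
  {b,c,d,f}  = {b,d,f} ∪ {c,d,f}
  {b,d,e,f}  = {b,d,f} ∪ {b,e,f}
  {a,b,c,d,f}  = {b,d,f} ∪ {a,c,d}
  {a,b,c,e,f}  = {a,c,e} ∪ {b,e,f}
  {a,b,d,e,f}  = {b,d,f} ∪ {a,b,d,e}
  {a,c,d,e,f}  = {a,c,e} ∪ {c,d,f}
  {b,c,d,e,f}  = {b,d,f} ∪ {b,c,e,f}
  [28 total]
Pass 3 adds 13:
  {a}  = complement {b,c,d,e,f}
  {b}  = complement {a,c,d,e,f}
  {c}  = complement {a,b,d,e,f}
  {d}  = complement {a,b,c,e,f}
  {e}  = complement {a,b,c,d,f}
  {a,c}  = complement {b,d,e,f}
  {a,e}  = complement {b,c,d,f}
  {b,e}  = complement {a,c,d,f}
  {c,d}  = complement {a,b,e,f}
  {c,e}  = complement {a,b,d,f}
  {a,d,f}  = {a,d} ∪ {d,f}
  {b,c,f}  = {b,f} ∪ {c,f}
  {a,c,e,f}  = {a,c,e} ∪ {f}
  [41 total]
Pass 4. New:
  {a,b}  = {b} ∪ {a}
  {a,f}  = {a} ∪ {f}
  {b,c}  = {b} ∪ {c}
  {b,d}  = complement {a,c,e,f}
  {d,e}  = {d} ∪ {e}
  {e,f}  = {f} ∪ {e}
  {a,b,c}  = {b} ∪ {a,c}
  {a,b,d}  = {b} ∪ {a,d}
  {a,b,f}  = {b,f} ∪ {a}
  {a,c,f}  = {a,c} ∪ {c,f}
  {a,d,e}  = complement {b,c,f}
  {a,e,f}  = {a,e} ∪ {f}
  {b,c,d}  = {c,d} ∪ {b}
  {b,c,e}  = complement {a,d,f}
  {b,d,e}  = {d} ∪ {b,e}
  {c,d,e}  = {c,d} ∪ {c,e}
  {c,e,f}  = {c,e} ∪ {c,f}
  {d,e,f}  = {d,f} ∪ {e}
  {a,b,c,d}  = {b} ∪ {a,c,d}
  {a,b,c,f}  = {a,c} ∪ {b,c,f}
  {a,d,e,f}  = {a,d,f} ∪ {a,e}
  {b,c,d,e}  = {c,d} ∪ {b,e}
  {c,d,e,f}  = {c,e} ∪ {c,d,f}
  [64 total]
Pass 5: already closed under ᶜ and ∪.

σ(𝒜) = { ∅, {a}, {b}, {c}, {d}, {e}, {f}, {a,b}, {a,c}, {a,d}, {a,e}, {a,f}, {b,c}, {b,d}, {b,e}, {b,f}, {c,d}, {c,e}, {c,f}, {d,e}, {d,f}, {e,f}, {a,b,c}, {a,b,d}, {a,b,e}, {a,b,f}, {a,c,d}, {a,c,e}, {a,c,f}, {a,d,e}, {a,d,f}, {a,e,f}, {b,c,d}, {b,c,e}, {b,c,f}, {b,d,e}, {b,d,f}, {b,e,f}, {c,d,e}, {c,d,f}, {c,e,f}, {d,e,f}, {a,b,c,d}, {a,b,c,e}, {a,b,c,f}, {a,b,d,e}, {a,b,d,f}, {a,b,e,f}, {a,c,d,e}, {a,c,d,f}, {a,c,e,f}, {a,d,e,f}, {b,c,d,e}, {b,c,d,f}, {b,c,e,f}, {b,d,e,f}, {c,d,e,f}, {a,b,c,d,e}, {a,b,c,d,f}, {a,b,c,e,f}, {a,b,d,e,f}, {a,c,d,e,f}, {b,c,d,e,f}, Ω }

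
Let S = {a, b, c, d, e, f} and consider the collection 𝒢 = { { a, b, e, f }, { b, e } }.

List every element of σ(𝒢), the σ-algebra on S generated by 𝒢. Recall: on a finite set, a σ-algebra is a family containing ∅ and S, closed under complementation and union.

Start: 𝒢 ∪ {∅, S} = { {}, { b, e }, { a, b, e, f }, S }.
Step 1 adds 2:
  { c, d }  = { a, b, e, f }ᶜ
  { a, c, d, f }  = { b, e }ᶜ
  [6 total]
Step 2. New:
  { b, c, d, e }  = { b, e } ∪ { c, d }
  [7 total]
Step 3: 1 new —
  { a, f }  = { b, c, d, e }ᶜ
  [8 total]
Step 4: closed — nothing new.

|σ(𝒢)| = 8.  σ(𝒢) = { {}, { a, f }, { b, e }, { c, d }, { a, b, e, f }, { a, c, d, f }, { b, c, d, e }, S }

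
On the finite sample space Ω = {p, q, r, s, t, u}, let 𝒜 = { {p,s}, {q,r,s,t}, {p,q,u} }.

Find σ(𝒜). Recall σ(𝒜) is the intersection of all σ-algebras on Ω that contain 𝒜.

Answer: σ(𝒜) = { {}, {p}, {q}, {s}, {u}, {p,q}, {p,s}, {p,u}, {q,s}, {q,u}, {r,t}, {s,u}, {p,q,s}, {p,q,u}, {p,r,t}, {p,s,u}, {q,r,t}, {q,s,u}, {r,s,t}, {r,t,u}, {p,q,r,t}, {p,q,s,u}, {p,r,s,t}, {p,r,t,u}, {q,r,s,t}, {q,r,t,u}, {r,s,t,u}, {p,q,r,s,t}, {p,q,r,t,u}, {p,r,s,t,u}, {q,r,s,t,u}, Ω }

Trace:
Seed the family with 𝒜 together with ∅ and Ω: { {}, {p,s}, {p,q,u}, {q,r,s,t}, Ω }.
Round 1 adds 5:
  {p,u}  = Ω∖{q,r,s,t}
  {r,s,t}  = Ω∖{p,q,u}
  {p,q,s,u}  = {p,s} ∪ {p,q,u}
  {q,r,t,u}  = Ω∖{p,s}
  {p,q,r,s,t}  = {p,s} ∪ {q,r,s,t}
  (now 10)
Round 2: 7 new —
  {u}  = Ω∖{p,q,r,s,t}
  {r,t}  = Ω∖{p,q,s,u}
  {p,s,u}  = {p,u} ∪ {p,s}
  {p,r,s,t}  = {r,s,t} ∪ {p,s}
  {p,q,r,t,u}  = {p,u} ∪ {q,r,t,u}
  {p,r,s,t,u}  = {r,s,t} ∪ {p,u}
  {q,r,s,t,u}  = {r,s,t} ∪ {q,r,t,u}
  (now 17)
Round 3. New:
  {p}  = Ω∖{q,r,s,t,u}
  {q}  = Ω∖{p,r,s,t,u}
  {s}  = Ω∖{p,q,r,t,u}
  {q,u}  = Ω∖{p,r,s,t}
  {q,r,t}  = Ω∖{p,s,u}
  {r,t,u}  = {r,t} ∪ {u}
  {p,r,t,u}  = {p,u} ∪ {r,t}
  {r,s,t,u}  = {r,s,t} ∪ {u}
  (now 25)
Round 4 (7 new):
  {p,q}  = Ω∖{r,s,t,u}
  {q,s}  = Ω∖{p,r,t,u}
  {s,u}  = {u} ∪ {s}
  {p,q,s}  = Ω∖{r,t,u}
  {p,r,t}  = {p} ∪ {r,t}
  {q,s,u}  = {q,u} ∪ {s}
  {p,q,r,t}  = {p} ∪ {q,r,t}
  (now 32)
After Round 5 the family is unchanged; done.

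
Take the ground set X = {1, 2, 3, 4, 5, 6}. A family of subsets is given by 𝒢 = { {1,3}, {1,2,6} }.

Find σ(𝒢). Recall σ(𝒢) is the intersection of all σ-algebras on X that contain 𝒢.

|σ(𝒢)| = 16.  σ(𝒢) = { {}, {1}, {3}, {1,3}, {2,6}, {4,5}, {1,2,6}, {1,4,5}, {2,3,6}, {3,4,5}, {1,2,3,6}, {1,3,4,5}, {2,4,5,6}, {1,2,4,5,6}, {2,3,4,5,6}, X }

Working:
Begin from { {}, {1,3}, {1,2,6}, X } (that is, 𝒢 plus ∅ and X).
Iteration 1: +3 →
  {3,4,5}  = ᶜ of {1,2,6}
  {1,2,3,6}  = {1,3} ∪ {1,2,6}
  {2,4,5,6}  = ᶜ of {1,3}
Iteration 2 (4 new):
  {4,5}  = ᶜ of {1,2,3,6}
  {1,3,4,5}  = {3,4,5} ∪ {1,3}
  {1,2,4,5,6}  = {2,4,5,6} ∪ {1,2,6}
  {2,3,4,5,6}  = {3,4,5} ∪ {2,4,5,6}
Iteration 3 (3 new):
  {1}  = ᶜ of {2,3,4,5,6}
  {3}  = ᶜ of {1,2,4,5,6}
  {2,6}  = ᶜ of {1,3,4,5}
Iteration 4: +2 →
  {1,4,5}  = {4,5} ∪ {1}
  {2,3,6}  = {3} ∪ {2,6}
Iteration 5: closed — nothing new.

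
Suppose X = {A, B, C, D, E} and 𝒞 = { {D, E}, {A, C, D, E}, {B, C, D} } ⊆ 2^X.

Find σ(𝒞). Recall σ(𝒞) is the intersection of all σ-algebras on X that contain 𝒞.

σ(𝒞) = { ∅, {A}, {B}, {C}, {D}, {E}, {A, B}, {A, C}, {A, D}, {A, E}, {B, C}, {B, D}, {B, E}, {C, D}, {C, E}, {D, E}, {A, B, C}, {A, B, D}, {A, B, E}, {A, C, D}, {A, C, E}, {A, D, E}, {B, C, D}, {B, C, E}, {B, D, E}, {C, D, E}, {A, B, C, D}, {A, B, C, E}, {A, B, D, E}, {A, C, D, E}, {B, C, D, E}, X }

Trace:
Initial family (5 sets): { ∅, {D, E}, {B, C, D}, {A, C, D, E}, X }.
Round 1: 4 new —
  {B}  = {A, C, D, E}ᶜ
  {A, E}  = {B, C, D}ᶜ
  {A, B, C}  = {D, E}ᶜ
  {B, C, D, E}  = {D, E} ∪ {B, C, D}
  [9 total]
Round 2: +6 →
  {A}  = {B, C, D, E}ᶜ
  {A, B, E}  = {B} ∪ {A, E}
  {A, D, E}  = {D, E} ∪ {A, E}
  {B, D, E}  = {B} ∪ {D, E}
  {A, B, C, D}  = {A, B, C} ∪ {B, C, D}
  {A, B, C, E}  = {A, B, C} ∪ {A, E}
  [15 total]
Round 3. New:
  {D}  = {A, B, C, E}ᶜ
  {E}  = {A, B, C, D}ᶜ
  {A, B}  = {B} ∪ {A}
  {A, C}  = {B, D, E}ᶜ
  {B, C}  = {A, D, E}ᶜ
  {C, D}  = {A, B, E}ᶜ
  {A, B, D, E}  = {D, E} ∪ {A, B, E}
  [22 total]
Round 4 (9 new):
  {C}  = {A, B, D, E}ᶜ
  {A, D}  = {D} ∪ {A}
  {B, D}  = {B} ∪ {D}
  {B, E}  = {B} ∪ {E}
  {A, B, D}  = {A, B} ∪ {D}
  {A, C, D}  = {C, D} ∪ {A, C}
  {A, C, E}  = {A, C} ∪ {A, E}
  {B, C, E}  = {E} ∪ {B, C}
  {C, D, E}  = {A, B}ᶜ
  [31 total]
Round 5 (1 new):
  {C, E}  = {A, B, D}ᶜ
  [32 total]
After Round 6 the family is unchanged; done.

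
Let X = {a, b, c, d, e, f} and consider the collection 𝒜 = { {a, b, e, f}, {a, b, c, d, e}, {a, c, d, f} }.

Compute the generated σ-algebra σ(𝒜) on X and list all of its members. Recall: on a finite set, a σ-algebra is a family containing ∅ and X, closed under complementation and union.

Take S₀ = 𝒜 ∪ {∅, X} = { ∅, {a, b, e, f}, {a, c, d, f}, {a, b, c, d, e}, X }.
Step 1: 3 new —
  {f}  = ᶜ of {a, b, c, d, e}
  {b, e}  = ᶜ of {a, c, d, f}
  {c, d}  = ᶜ of {a, b, e, f}
Step 2: +3 →
  {b, e, f}  = {f} ∪ {b, e}
  {c, d, f}  = {f} ∪ {c, d}
  {b, c, d, e}  = {b, e} ∪ {c, d}
Step 3: 4 new —
  {a, f}  = ᶜ of {b, c, d, e}
  {a, b, e}  = ᶜ of {c, d, f}
  {a, c, d}  = ᶜ of {b, e, f}
  {b, c, d, e, f}  = {b, e} ∪ {c, d, f}
Step 4 adds 1:
  {a}  = ᶜ of {b, c, d, e, f}
Step 5: already closed under ᶜ and ∪.

Therefore σ(𝒜) = { ∅, {a}, {f}, {a, f}, {b, e}, {c, d}, {a, b, e}, {a, c, d}, {b, e, f}, {c, d, f}, {a, b, e, f}, {a, c, d, f}, {b, c, d, e}, {a, b, c, d, e}, {b, c, d, e, f}, X } (|σ(𝒜)| = 16).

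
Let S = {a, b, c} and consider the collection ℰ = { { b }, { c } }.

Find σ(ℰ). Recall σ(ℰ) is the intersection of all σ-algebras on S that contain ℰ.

Initial family (4 sets): { {  }, { b }, { c }, S }.
Pass 1 adds 3:
  { a, b }  = complement { c }
  { a, c }  = complement { b }
  { b, c }  = { c } ∪ { b }
  |family| = 7
Pass 2 (1 new):
  { a }  = complement { b, c }
  |family| = 8
Pass 3: no new sets; the family is a σ-algebra.

Therefore σ(ℰ) = { {  }, { a }, { b }, { c }, { a, b }, { a, c }, { b, c }, S } (|σ(ℰ)| = 8).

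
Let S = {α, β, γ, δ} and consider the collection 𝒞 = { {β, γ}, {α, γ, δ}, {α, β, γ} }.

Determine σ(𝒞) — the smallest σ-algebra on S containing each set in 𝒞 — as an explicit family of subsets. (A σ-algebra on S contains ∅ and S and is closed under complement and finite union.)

Answer: σ(𝒞) = { {}, {α}, {β}, {γ}, {δ}, {α, β}, {α, γ}, {α, δ}, {β, γ}, {β, δ}, {γ, δ}, {α, β, γ}, {α, β, δ}, {α, γ, δ}, {β, γ, δ}, S }

Derivation:
Take S₀ = 𝒞 ∪ {∅, S} = { {}, {β, γ}, {α, β, γ}, {α, γ, δ}, S }.
Step 1: 3 new —
  {β}  = {α, γ, δ}ᶜ
  {δ}  = {α, β, γ}ᶜ
  {α, δ}  = {β, γ}ᶜ
  [8 total]
Step 2: 3 new —
  {β, δ}  = {δ} ∪ {β}
  {α, β, δ}  = {β} ∪ {α, δ}
  {β, γ, δ}  = {δ} ∪ {β, γ}
  [11 total]
Step 3. New:
  {α}  = {β, γ, δ}ᶜ
  {γ}  = {α, β, δ}ᶜ
  {α, γ}  = {β, δ}ᶜ
  [14 total]
Step 4 adds 2:
  {α, β}  = {β} ∪ {α}
  {γ, δ}  = {γ} ∪ {δ}
  [16 total]
Step 5: closed — nothing new.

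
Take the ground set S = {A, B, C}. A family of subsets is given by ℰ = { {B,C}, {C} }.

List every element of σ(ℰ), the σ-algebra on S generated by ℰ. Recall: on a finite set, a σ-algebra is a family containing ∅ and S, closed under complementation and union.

Initial family (4 sets): { {}, {C}, {B,C}, S }.
Round 1: 2 new —
  {A}  = S∖{B,C}
  {A,B}  = S∖{C}
  — 6 sets.
Round 2. New:
  {A,C}  = {C} ∪ {A}
  — 7 sets.
Round 3 adds 1:
  {B}  = S∖{A,C}
  — 8 sets.
Round 4: stable.

Hence σ(ℰ) has 8 members: { {}, {A}, {B}, {C}, {A,B}, {A,C}, {B,C}, S }.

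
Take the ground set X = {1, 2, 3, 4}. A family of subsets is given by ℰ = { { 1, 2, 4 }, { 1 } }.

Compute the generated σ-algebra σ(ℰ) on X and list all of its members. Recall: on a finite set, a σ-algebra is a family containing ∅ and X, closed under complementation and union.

σ(ℰ) (8 sets): { ∅, { 1 }, { 3 }, { 1, 3 }, { 2, 4 }, { 1, 2, 4 }, { 2, 3, 4 }, X }

Trace:
Take S₀ = ℰ ∪ {∅, X} = { ∅, { 1 }, { 1, 2, 4 }, X }.
Pass 1. New:
  { 3 }  = complement { 1, 2, 4 }
  { 2, 3, 4 }  = complement { 1 }
  |family| = 6
Pass 2: +1 →
  { 1, 3 }  = { 3 } ∪ { 1 }
  |family| = 7
Pass 3 adds 1:
  { 2, 4 }  = complement { 1, 3 }
  |family| = 8
Pass 4: stable.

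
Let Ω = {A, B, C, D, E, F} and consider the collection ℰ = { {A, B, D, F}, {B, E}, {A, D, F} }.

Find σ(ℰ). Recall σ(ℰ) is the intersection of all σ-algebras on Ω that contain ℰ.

Start: ℰ ∪ {∅, Ω} = { ∅, {B, E}, {A, D, F}, {A, B, D, F}, Ω }.
Iteration 1 (4 new):
  {C, E}  = Ω∖{A, B, D, F}
  {B, C, E}  = Ω∖{A, D, F}
  {A, C, D, F}  = Ω∖{B, E}
  {A, B, D, E, F}  = {B, E} ∪ {A, B, D, F}
  [9 total]
Iteration 2: 3 new —
  {C}  = Ω∖{A, B, D, E, F}
  {A, B, C, D, F}  = {A, B, D, F} ∪ {A, C, D, F}
  {A, C, D, E, F}  = {A, D, F} ∪ {C, E}
  [12 total]
Iteration 3 (2 new):
  {B}  = Ω∖{A, C, D, E, F}
  {E}  = Ω∖{A, B, C, D, F}
  [14 total]
Iteration 4 (2 new):
  {B, C}  = {C} ∪ {B}
  {A, D, E, F}  = {A, D, F} ∪ {E}
  [16 total]
Iteration 5: stable.

σ(ℰ) = { ∅, {B}, {C}, {E}, {B, C}, {B, E}, {C, E}, {A, D, F}, {B, C, E}, {A, B, D, F}, {A, C, D, F}, {A, D, E, F}, {A, B, C, D, F}, {A, B, D, E, F}, {A, C, D, E, F}, Ω }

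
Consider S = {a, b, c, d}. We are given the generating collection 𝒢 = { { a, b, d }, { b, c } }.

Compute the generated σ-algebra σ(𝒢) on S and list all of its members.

Initial family (4 sets): { {  }, { b, c }, { a, b, d }, S }.
Iteration 1. New:
  { c }  = S∖{ a, b, d }
  { a, d }  = S∖{ b, c }
  |family| = 6
Iteration 2 adds 1:
  { a, c, d }  = { c } ∪ { a, d }
  |family| = 7
Iteration 3. New:
  { b }  = S∖{ a, c, d }
  |family| = 8
Iteration 4: no new sets; the family is a σ-algebra.

|σ(𝒢)| = 8.  σ(𝒢) = { {  }, { b }, { c }, { a, d }, { b, c }, { a, b, d }, { a, c, d }, S }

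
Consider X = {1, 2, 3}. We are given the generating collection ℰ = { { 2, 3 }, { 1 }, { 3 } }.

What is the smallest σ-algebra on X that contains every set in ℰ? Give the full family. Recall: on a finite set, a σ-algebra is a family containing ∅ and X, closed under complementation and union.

Answer: σ(ℰ) = { ∅, { 1 }, { 2 }, { 3 }, { 1, 2 }, { 1, 3 }, { 2, 3 }, X }

Derivation:
Seed the family with ℰ together with ∅ and X: { ∅, { 1 }, { 3 }, { 2, 3 }, X }.
Step 1 (2 new):
  { 1, 2 }  = complement { 3 }
  { 1, 3 }  = { 3 } ∪ { 1 }
  [7 total]
Step 2. New:
  { 2 }  = complement { 1, 3 }
  [8 total]
Step 3: no new sets; the family is a σ-algebra.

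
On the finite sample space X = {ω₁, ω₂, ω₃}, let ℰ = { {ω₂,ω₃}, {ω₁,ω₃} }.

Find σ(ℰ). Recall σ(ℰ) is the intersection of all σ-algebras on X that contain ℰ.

|σ(ℰ)| = 8.  σ(ℰ) = { {}, {ω₁}, {ω₂}, {ω₃}, {ω₁,ω₂}, {ω₁,ω₃}, {ω₂,ω₃}, X }

Check:
Initial family (4 sets): { {}, {ω₁,ω₃}, {ω₂,ω₃}, X }.
Pass 1. New:
  {ω₁}  = {ω₂,ω₃}ᶜ
  {ω₂}  = {ω₁,ω₃}ᶜ
  [6 total]
Pass 2. New:
  {ω₁,ω₂}  = {ω₂} ∪ {ω₁}
  [7 total]
Pass 3 adds 1:
  {ω₃}  = {ω₁,ω₂}ᶜ
  [8 total]
After Pass 4 the family is unchanged; done.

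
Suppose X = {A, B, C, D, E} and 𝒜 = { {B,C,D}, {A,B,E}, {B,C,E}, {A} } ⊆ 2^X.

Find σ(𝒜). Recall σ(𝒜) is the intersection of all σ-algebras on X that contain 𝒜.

Initial family (6 sets): { {}, {A}, {A,B,E}, {B,C,D}, {B,C,E}, X }.
Step 1. New:
  {A,D}  = {B,C,E}ᶜ
  {A,E}  = {B,C,D}ᶜ
  {C,D}  = {A,B,E}ᶜ
  {A,B,C,D}  = {B,C,D} ∪ {A}
  {A,B,C,E}  = {A,B,E} ∪ {B,C,E}
  {B,C,D,E}  = {A}ᶜ
  |family| = 12
Step 2: +6 →
  {D}  = {A,B,C,E}ᶜ
  {E}  = {A,B,C,D}ᶜ
  {A,C,D}  = {C,D} ∪ {A,D}
  {A,D,E}  = {A,D} ∪ {A,E}
  {A,B,D,E}  = {A,B,E} ∪ {A,D}
  {A,C,D,E}  = {C,D} ∪ {A,E}
  |family| = 18
Step 3. New:
  {B}  = {A,C,D,E}ᶜ
  {C}  = {A,B,D,E}ᶜ
  {B,C}  = {A,D,E}ᶜ
  {B,E}  = {A,C,D}ᶜ
  {D,E}  = {D} ∪ {E}
  {C,D,E}  = {C,D} ∪ {E}
  |family| = 24
Step 4: 8 new —
  {A,B}  = {C,D,E}ᶜ
  {A,C}  = {C} ∪ {A}
  {B,D}  = {B} ∪ {D}
  {C,E}  = {E} ∪ {C}
  {A,B,C}  = {D,E}ᶜ
  {A,B,D}  = {B} ∪ {A,D}
  {A,C,E}  = {C} ∪ {A,E}
  {B,D,E}  = {B,E} ∪ {D,E}
  |family| = 32
Step 5 adds nothing — fixpoint reached.

|σ(𝒜)| = 32.  σ(𝒜) = { {}, {A}, {B}, {C}, {D}, {E}, {A,B}, {A,C}, {A,D}, {A,E}, {B,C}, {B,D}, {B,E}, {C,D}, {C,E}, {D,E}, {A,B,C}, {A,B,D}, {A,B,E}, {A,C,D}, {A,C,E}, {A,D,E}, {B,C,D}, {B,C,E}, {B,D,E}, {C,D,E}, {A,B,C,D}, {A,B,C,E}, {A,B,D,E}, {A,C,D,E}, {B,C,D,E}, X }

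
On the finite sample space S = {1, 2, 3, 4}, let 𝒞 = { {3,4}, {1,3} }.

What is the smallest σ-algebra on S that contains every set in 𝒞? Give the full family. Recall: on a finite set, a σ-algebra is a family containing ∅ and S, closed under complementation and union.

Answer: σ(𝒞) = { {}, {1}, {2}, {3}, {4}, {1,2}, {1,3}, {1,4}, {2,3}, {2,4}, {3,4}, {1,2,3}, {1,2,4}, {1,3,4}, {2,3,4}, S }

Working:
Seed the family with 𝒞 together with ∅ and S: { {}, {1,3}, {3,4}, S }.
Step 1: 3 new —
  {1,2}  = S∖{3,4}
  {2,4}  = S∖{1,3}
  {1,3,4}  = {1,3} ∪ {3,4}
Step 2. New:
  {2}  = S∖{1,3,4}
  {1,2,3}  = {1,2} ∪ {1,3}
  {1,2,4}  = {1,2} ∪ {2,4}
  {2,3,4}  = {3,4} ∪ {2,4}
Step 3 adds 3:
  {1}  = S∖{2,3,4}
  {3}  = S∖{1,2,4}
  {4}  = S∖{1,2,3}
Step 4 (2 new):
  {1,4}  = {4} ∪ {1}
  {2,3}  = {3} ∪ {2}
Step 5 adds nothing — fixpoint reached.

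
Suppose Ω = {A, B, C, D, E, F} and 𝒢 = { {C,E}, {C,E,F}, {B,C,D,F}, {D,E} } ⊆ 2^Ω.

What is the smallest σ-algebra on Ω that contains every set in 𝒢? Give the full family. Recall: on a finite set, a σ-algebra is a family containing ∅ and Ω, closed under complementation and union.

Seed the family with 𝒢 together with ∅ and Ω: { {}, {C,E}, {D,E}, {C,E,F}, {B,C,D,F}, Ω }.
Iteration 1 (7 new):
  {A,E}  = Ω∖{B,C,D,F}
  {A,B,D}  = Ω∖{C,E,F}
  {C,D,E}  = {D,E} ∪ {C,E}
  {A,B,C,F}  = Ω∖{D,E}
  {A,B,D,F}  = Ω∖{C,E}
  {C,D,E,F}  = {D,E} ∪ {C,E,F}
  {B,C,D,E,F}  = {D,E} ∪ {B,C,D,F}
  [13 total]
Iteration 2: 13 new —
  {A}  = Ω∖{B,C,D,E,F}
  {A,B}  = Ω∖{C,D,E,F}
  {A,B,F}  = Ω∖{C,D,E}
  {A,C,E}  = {A,E} ∪ {C,E}
  {A,D,E}  = {D,E} ∪ {A,E}
  {A,B,D,E}  = {A,B,D} ∪ {D,E}
  {A,C,D,E}  = {C,D,E} ∪ {A,E}
  {A,C,E,F}  = {C,E,F} ∪ {A,E}
  {A,B,C,D,E}  = {C,D,E} ∪ {A,B,D}
  {A,B,C,D,F}  = {A,B,D,F} ∪ {A,B,C,F}
  {A,B,C,E,F}  = {A,B,C,F} ∪ {C,E,F}
  {A,B,D,E,F}  = {A,B,D,F} ∪ {D,E}
  {A,C,D,E,F}  = {C,D,E,F} ∪ {A,E}
  [26 total]
Iteration 3: +13 →
  {B}  = Ω∖{A,C,D,E,F}
  {C}  = Ω∖{A,B,D,E,F}
  {D}  = Ω∖{A,B,C,E,F}
  {E}  = Ω∖{A,B,C,D,F}
  {F}  = Ω∖{A,B,C,D,E}
  {B,D}  = Ω∖{A,C,E,F}
  {B,F}  = Ω∖{A,C,D,E}
  {C,F}  = Ω∖{A,B,D,E}
  {A,B,E}  = {A,E} ∪ {A,B}
  {B,C,F}  = Ω∖{A,D,E}
  {B,D,F}  = Ω∖{A,C,E}
  {A,B,C,E}  = {A,C,E} ∪ {A,B}
  {A,B,E,F}  = {A,E} ∪ {A,B,F}
  [39 total]
Iteration 4 (22 new):
  {A,C}  = {C} ∪ {A}
  {A,D}  = {D} ∪ {A}
  {A,F}  = {A} ∪ {F}
  {B,C}  = {B} ∪ {C}
  {B,E}  = {B} ∪ {E}
  {C,D}  = Ω∖{A,B,E,F}
  {D,F}  = Ω∖{A,B,C,E}
  {E,F}  = {F} ∪ {E}
  {A,B,C}  = {A,B} ∪ {C}
  {A,C,F}  = {C,F} ∪ {A}
  {A,E,F}  = {A,E} ∪ {F}
  {B,C,D}  = {C} ∪ {B,D}
  {B,C,E}  = {B} ∪ {C,E}
  {B,D,E}  = {B} ∪ {D,E}
  {B,E,F}  = {B,F} ∪ {E}
  {C,D,F}  = Ω∖{A,B,E}
  {D,E,F}  = {D,E} ∪ {F}
  {A,B,C,D}  = {A,B,D} ∪ {C}
  {A,D,E,F}  = {A,D,E} ∪ {F}
  {B,C,D,E}  = {B} ∪ {C,D,E}
  {B,C,E,F}  = {B} ∪ {C,E,F}
  {B,D,E,F}  = {B,D,F} ∪ {D,E}
  [61 total]
Iteration 5. New:
  {A,C,D}  = Ω∖{B,E,F}
  {A,D,F}  = Ω∖{B,C,E}
  {A,C,D,F}  = Ω∖{B,E}
  [64 total]
Iteration 6: no new sets; the family is a σ-algebra.

σ(𝒢) = { {}, {A}, {B}, {C}, {D}, {E}, {F}, {A,B}, {A,C}, {A,D}, {A,E}, {A,F}, {B,C}, {B,D}, {B,E}, {B,F}, {C,D}, {C,E}, {C,F}, {D,E}, {D,F}, {E,F}, {A,B,C}, {A,B,D}, {A,B,E}, {A,B,F}, {A,C,D}, {A,C,E}, {A,C,F}, {A,D,E}, {A,D,F}, {A,E,F}, {B,C,D}, {B,C,E}, {B,C,F}, {B,D,E}, {B,D,F}, {B,E,F}, {C,D,E}, {C,D,F}, {C,E,F}, {D,E,F}, {A,B,C,D}, {A,B,C,E}, {A,B,C,F}, {A,B,D,E}, {A,B,D,F}, {A,B,E,F}, {A,C,D,E}, {A,C,D,F}, {A,C,E,F}, {A,D,E,F}, {B,C,D,E}, {B,C,D,F}, {B,C,E,F}, {B,D,E,F}, {C,D,E,F}, {A,B,C,D,E}, {A,B,C,D,F}, {A,B,C,E,F}, {A,B,D,E,F}, {A,C,D,E,F}, {B,C,D,E,F}, Ω }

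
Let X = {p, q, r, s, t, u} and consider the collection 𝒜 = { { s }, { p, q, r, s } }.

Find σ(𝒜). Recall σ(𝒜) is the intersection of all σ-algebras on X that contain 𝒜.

Answer: σ(𝒜) = { {  }, { s }, { t, u }, { p, q, r }, { s, t, u }, { p, q, r, s }, { p, q, r, t, u }, X }

Check:
Initial family (4 sets): { {  }, { s }, { p, q, r, s }, X }.
Round 1 adds 2:
  { t, u }  = complement { p, q, r, s }
  { p, q, r, t, u }  = complement { s }
Round 2. New:
  { s, t, u }  = { t, u } ∪ { s }
Round 3 (1 new):
  { p, q, r }  = complement { s, t, u }
Round 4: closed — nothing new.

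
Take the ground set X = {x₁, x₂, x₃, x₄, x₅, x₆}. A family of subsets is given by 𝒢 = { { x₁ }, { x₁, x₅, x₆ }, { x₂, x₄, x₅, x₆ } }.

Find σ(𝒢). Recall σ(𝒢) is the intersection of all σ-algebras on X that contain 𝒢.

Start: 𝒢 ∪ {∅, X} = { {  }, { x₁ }, { x₁, x₅, x₆ }, { x₂, x₄, x₅, x₆ }, X }.
Pass 1. New:
  { x₁, x₃ }  = ᶜ of { x₂, x₄, x₅, x₆ }
  { x₂, x₃, x₄ }  = ᶜ of { x₁, x₅, x₆ }
  { x₁, x₂, x₄, x₅, x₆ }  = { x₂, x₄, x₅, x₆ } ∪ { x₁, x₅, x₆ }
  { x₂, x₃, x₄, x₅, x₆ }  = ᶜ of { x₁ }
  (now 9)
Pass 2. New:
  { x₃ }  = ᶜ of { x₁, x₂, x₄, x₅, x₆ }
  { x₁, x₂, x₃, x₄ }  = { x₂, x₃, x₄ } ∪ { x₁, x₃ }
  { x₁, x₃, x₅, x₆ }  = { x₁, x₅, x₆ } ∪ { x₁, x₃ }
  (now 12)
Pass 3: +2 →
  { x₂, x₄ }  = ᶜ of { x₁, x₃, x₅, x₆ }
  { x₅, x₆ }  = ᶜ of { x₁, x₂, x₃, x₄ }
  (now 14)
Pass 4 (2 new):
  { x₁, x₂, x₄ }  = { x₂, x₄ } ∪ { x₁ }
  { x₃, x₅, x₆ }  = { x₃ } ∪ { x₅, x₆ }
  (now 16)
Pass 5: already closed under ᶜ and ∪.

σ(𝒢) = { {  }, { x₁ }, { x₃ }, { x₁, x₃ }, { x₂, x₄ }, { x₅, x₆ }, { x₁, x₂, x₄ }, { x₁, x₅, x₆ }, { x₂, x₃, x₄ }, { x₃, x₅, x₆ }, { x₁, x₂, x₃, x₄ }, { x₁, x₃, x₅, x₆ }, { x₂, x₄, x₅, x₆ }, { x₁, x₂, x₄, x₅, x₆ }, { x₂, x₃, x₄, x₅, x₆ }, X }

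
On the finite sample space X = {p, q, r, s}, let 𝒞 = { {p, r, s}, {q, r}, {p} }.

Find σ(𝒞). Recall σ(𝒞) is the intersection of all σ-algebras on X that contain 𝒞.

σ(𝒞) = { ∅, {p}, {q}, {r}, {s}, {p, q}, {p, r}, {p, s}, {q, r}, {q, s}, {r, s}, {p, q, r}, {p, q, s}, {p, r, s}, {q, r, s}, X }

Trace:
Begin from { ∅, {p}, {q, r}, {p, r, s}, X } (that is, 𝒞 plus ∅ and X).
Round 1: 4 new —
  {q}  = X∖{p, r, s}
  {p, s}  = X∖{q, r}
  {p, q, r}  = {q, r} ∪ {p}
  {q, r, s}  = X∖{p}
  |family| = 9
Round 2 adds 3:
  {s}  = X∖{p, q, r}
  {p, q}  = {q} ∪ {p}
  {p, q, s}  = {q} ∪ {p, s}
  |family| = 12
Round 3: +3 →
  {r}  = X∖{p, q, s}
  {q, s}  = {s} ∪ {q}
  {r, s}  = X∖{p, q}
  |family| = 15
Round 4: +1 →
  {p, r}  = X∖{q, s}
  |family| = 16
Round 5 adds nothing — fixpoint reached.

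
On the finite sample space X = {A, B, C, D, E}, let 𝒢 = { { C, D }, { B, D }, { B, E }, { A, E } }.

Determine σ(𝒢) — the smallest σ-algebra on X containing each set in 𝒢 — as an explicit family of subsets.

σ(𝒢) (32 sets): { {  }, { A }, { B }, { C }, { D }, { E }, { A, B }, { A, C }, { A, D }, { A, E }, { B, C }, { B, D }, { B, E }, { C, D }, { C, E }, { D, E }, { A, B, C }, { A, B, D }, { A, B, E }, { A, C, D }, { A, C, E }, { A, D, E }, { B, C, D }, { B, C, E }, { B, D, E }, { C, D, E }, { A, B, C, D }, { A, B, C, E }, { A, B, D, E }, { A, C, D, E }, { B, C, D, E }, X }

Derivation:
Begin from { {  }, { A, E }, { B, D }, { B, E }, { C, D }, X } (that is, 𝒢 plus ∅ and X).
Pass 1 (8 new):
  { A, B, E }  = X∖{ C, D }
  { A, C, D }  = X∖{ B, E }
  { A, C, E }  = X∖{ B, D }
  { B, C, D }  = X∖{ A, E }
  { B, D, E }  = { B, E } ∪ { B, D }
  { A, B, D, E }  = { A, E } ∪ { B, D }
  { A, C, D, E }  = { C, D } ∪ { A, E }
  { B, C, D, E }  = { B, E } ∪ { C, D }
  [14 total]
Pass 2 (6 new):
  { A }  = X∖{ B, C, D, E }
  { B }  = X∖{ A, C, D, E }
  { C }  = X∖{ A, B, D, E }
  { A, C }  = X∖{ B, D, E }
  { A, B, C, D }  = { A, C, D } ∪ { B, C, D }
  { A, B, C, E }  = { B, E } ∪ { A, C, E }
  [20 total]
Pass 3: 7 new —
  { D }  = X∖{ A, B, C, E }
  { E }  = X∖{ A, B, C, D }
  { A, B }  = { B } ∪ { A }
  { B, C }  = { B } ∪ { C }
  { A, B, C }  = { B } ∪ { A, C }
  { A, B, D }  = { B, D } ∪ { A }
  { B, C, E }  = { B, E } ∪ { C }
  [27 total]
Pass 4: 5 new —
  { A, D }  = X∖{ B, C, E }
  { C, E }  = X∖{ A, B, D }
  { D, E }  = X∖{ A, B, C }
  { A, D, E }  = X∖{ B, C }
  { C, D, E }  = X∖{ A, B }
  [32 total]
Pass 5: already closed under ᶜ and ∪.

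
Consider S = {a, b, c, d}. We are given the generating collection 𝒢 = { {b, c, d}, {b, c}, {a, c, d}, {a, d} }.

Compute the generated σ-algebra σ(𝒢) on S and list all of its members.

Seed the family with 𝒢 together with ∅ and S: { ∅, {a, d}, {b, c}, {a, c, d}, {b, c, d}, S }.
Iteration 1 (2 new):
  {a}  = ᶜ of {b, c, d}
  {b}  = ᶜ of {a, c, d}
  (now 8)
Iteration 2: 3 new —
  {a, b}  = {b} ∪ {a}
  {a, b, c}  = {b, c} ∪ {a}
  {a, b, d}  = {b} ∪ {a, d}
  (now 11)
Iteration 3. New:
  {c}  = ᶜ of {a, b, d}
  {d}  = ᶜ of {a, b, c}
  {c, d}  = ᶜ of {a, b}
  (now 14)
Iteration 4: +2 →
  {a, c}  = {c} ∪ {a}
  {b, d}  = {d} ∪ {b}
  (now 16)
Iteration 5 adds nothing — fixpoint reached.

Hence σ(𝒢) has 16 members: { ∅, {a}, {b}, {c}, {d}, {a, b}, {a, c}, {a, d}, {b, c}, {b, d}, {c, d}, {a, b, c}, {a, b, d}, {a, c, d}, {b, c, d}, S }.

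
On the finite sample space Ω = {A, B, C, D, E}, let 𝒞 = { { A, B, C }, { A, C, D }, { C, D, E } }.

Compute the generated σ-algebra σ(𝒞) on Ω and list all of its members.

σ(𝒞) = { {}, { A }, { B }, { C }, { D }, { E }, { A, B }, { A, C }, { A, D }, { A, E }, { B, C }, { B, D }, { B, E }, { C, D }, { C, E }, { D, E }, { A, B, C }, { A, B, D }, { A, B, E }, { A, C, D }, { A, C, E }, { A, D, E }, { B, C, D }, { B, C, E }, { B, D, E }, { C, D, E }, { A, B, C, D }, { A, B, C, E }, { A, B, D, E }, { A, C, D, E }, { B, C, D, E }, Ω }

Check:
Begin from { {}, { A, B, C }, { A, C, D }, { C, D, E }, Ω } (that is, 𝒞 plus ∅ and Ω).
Iteration 1. New:
  { A, B }  = complement { C, D, E }
  { B, E }  = complement { A, C, D }
  { D, E }  = complement { A, B, C }
  { A, B, C, D }  = { A, C, D } ∪ { A, B, C }
  { A, C, D, E }  = { C, D, E } ∪ { A, C, D }
  [10 total]
Iteration 2 adds 7:
  { B }  = complement { A, C, D, E }
  { E }  = complement { A, B, C, D }
  { A, B, E }  = { B, E } ∪ { A, B }
  { B, D, E }  = { B, E } ∪ { D, E }
  { A, B, C, E }  = { B, E } ∪ { A, B, C }
  { A, B, D, E }  = { A, B } ∪ { D, E }
  { B, C, D, E }  = { B, E } ∪ { C, D, E }
  [17 total]
Iteration 3: 5 new —
  { A }  = complement { B, C, D, E }
  { C }  = complement { A, B, D, E }
  { D }  = complement { A, B, C, E }
  { A, C }  = complement { B, D, E }
  { C, D }  = complement { A, B, E }
  [22 total]
Iteration 4. New:
  { A, D }  = { D } ∪ { A }
  { A, E }  = { E } ∪ { A }
  { B, C }  = { B } ∪ { C }
  { B, D }  = { B } ∪ { D }
  { C, E }  = { E } ∪ { C }
  { A, B, D }  = { A, B } ∪ { D }
  { A, C, E }  = { E } ∪ { A, C }
  { A, D, E }  = { D, E } ∪ { A }
  { B, C, D }  = { C, D } ∪ { B }
  { B, C, E }  = { B, E } ∪ { C }
  [32 total]
Iteration 5: already closed under ᶜ and ∪.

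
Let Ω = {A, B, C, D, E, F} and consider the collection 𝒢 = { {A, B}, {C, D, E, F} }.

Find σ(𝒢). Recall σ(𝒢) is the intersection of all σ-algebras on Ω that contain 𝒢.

Initial family (4 sets): { {}, {A, B}, {C, D, E, F}, Ω }.
Iteration 1: no new sets; the family is a σ-algebra.

Hence σ(𝒢) has 4 members: { {}, {A, B}, {C, D, E, F}, Ω }.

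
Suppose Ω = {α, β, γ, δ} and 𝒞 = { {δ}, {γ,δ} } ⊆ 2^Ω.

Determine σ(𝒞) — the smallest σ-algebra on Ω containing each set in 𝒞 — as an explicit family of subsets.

Take S₀ = 𝒞 ∪ {∅, Ω} = { ∅, {δ}, {γ,δ}, Ω }.
Pass 1: +2 →
  {α,β}  = ᶜ of {γ,δ}
  {α,β,γ}  = ᶜ of {δ}
  (now 6)
Pass 2. New:
  {α,β,δ}  = {α,β} ∪ {δ}
  (now 7)
Pass 3: 1 new —
  {γ}  = ᶜ of {α,β,δ}
  (now 8)
Pass 4: closed — nothing new.

Hence σ(𝒞) has 8 members: { ∅, {γ}, {δ}, {α,β}, {γ,δ}, {α,β,γ}, {α,β,δ}, Ω }.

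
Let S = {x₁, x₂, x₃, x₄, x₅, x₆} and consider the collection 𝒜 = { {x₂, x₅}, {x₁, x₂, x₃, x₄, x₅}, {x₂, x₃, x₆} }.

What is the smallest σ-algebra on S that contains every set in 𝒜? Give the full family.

Seed the family with 𝒜 together with ∅ and S: { ∅, {x₂, x₅}, {x₂, x₃, x₆}, {x₁, x₂, x₃, x₄, x₅}, S }.
Pass 1: +4 →
  {x₆}  = complement {x₁, x₂, x₃, x₄, x₅}
  {x₁, x₄, x₅}  = complement {x₂, x₃, x₆}
  {x₁, x₃, x₄, x₆}  = complement {x₂, x₅}
  {x₂, x₃, x₅, x₆}  = {x₂, x₅} ∪ {x₂, x₃, x₆}
  (now 9)
Pass 2 adds 6:
  {x₁, x₄}  = complement {x₂, x₃, x₅, x₆}
  {x₂, x₅, x₆}  = {x₂, x₅} ∪ {x₆}
  {x₁, x₂, x₄, x₅}  = {x₁, x₄, x₅} ∪ {x₂, x₅}
  {x₁, x₄, x₅, x₆}  = {x₁, x₄, x₅} ∪ {x₆}
  {x₁, x₂, x₃, x₄, x₆}  = {x₂, x₃, x₆} ∪ {x₁, x₃, x₄, x₆}
  {x₁, x₃, x₄, x₅, x₆}  = {x₁, x₄, x₅} ∪ {x₁, x₃, x₄, x₆}
  (now 15)
Pass 3: 7 new —
  {x₂}  = complement {x₁, x₃, x₄, x₅, x₆}
  {x₅}  = complement {x₁, x₂, x₃, x₄, x₆}
  {x₂, x₃}  = complement {x₁, x₄, x₅, x₆}
  {x₃, x₆}  = complement {x₁, x₂, x₄, x₅}
  {x₁, x₃, x₄}  = complement {x₂, x₅, x₆}
  {x₁, x₄, x₆}  = {x₁, x₄} ∪ {x₆}
  {x₁, x₂, x₄, x₅, x₆}  = {x₁, x₄, x₅} ∪ {x₂, x₅, x₆}
  (now 22)
Pass 4 adds 9:
  {x₃}  = complement {x₁, x₂, x₄, x₅, x₆}
  {x₂, x₆}  = {x₂} ∪ {x₆}
  {x₅, x₆}  = {x₆} ∪ {x₅}
  {x₁, x₂, x₄}  = {x₂} ∪ {x₁, x₄}
  {x₂, x₃, x₅}  = complement {x₁, x₄, x₆}
  {x₃, x₅, x₆}  = {x₅} ∪ {x₃, x₆}
  {x₁, x₂, x₃, x₄}  = {x₂} ∪ {x₁, x₃, x₄}
  {x₁, x₂, x₄, x₆}  = {x₂} ∪ {x₁, x₄, x₆}
  {x₁, x₃, x₄, x₅}  = {x₁, x₃, x₄} ∪ {x₁, x₄, x₅}
  (now 31)
Pass 5 adds 1:
  {x₃, x₅}  = complement {x₁, x₂, x₄, x₆}
  (now 32)
Pass 6: closed — nothing new.

Hence σ(𝒜) has 32 members: { ∅, {x₂}, {x₃}, {x₅}, {x₆}, {x₁, x₄}, {x₂, x₃}, {x₂, x₅}, {x₂, x₆}, {x₃, x₅}, {x₃, x₆}, {x₅, x₆}, {x₁, x₂, x₄}, {x₁, x₃, x₄}, {x₁, x₄, x₅}, {x₁, x₄, x₆}, {x₂, x₃, x₅}, {x₂, x₃, x₆}, {x₂, x₅, x₆}, {x₃, x₅, x₆}, {x₁, x₂, x₃, x₄}, {x₁, x₂, x₄, x₅}, {x₁, x₂, x₄, x₆}, {x₁, x₃, x₄, x₅}, {x₁, x₃, x₄, x₆}, {x₁, x₄, x₅, x₆}, {x₂, x₃, x₅, x₆}, {x₁, x₂, x₃, x₄, x₅}, {x₁, x₂, x₃, x₄, x₆}, {x₁, x₂, x₄, x₅, x₆}, {x₁, x₃, x₄, x₅, x₆}, S }.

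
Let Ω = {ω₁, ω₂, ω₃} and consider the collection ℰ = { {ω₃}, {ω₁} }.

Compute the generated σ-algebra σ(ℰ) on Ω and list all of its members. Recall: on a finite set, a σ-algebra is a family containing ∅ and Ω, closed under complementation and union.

Seed the family with ℰ together with ∅ and Ω: { {}, {ω₁}, {ω₃}, Ω }.
Iteration 1: +3 →
  {ω₁,ω₂}  = Ω∖{ω₃}
  {ω₁,ω₃}  = {ω₃} ∪ {ω₁}
  {ω₂,ω₃}  = Ω∖{ω₁}
  [7 total]
Iteration 2 adds 1:
  {ω₂}  = Ω∖{ω₁,ω₃}
  [8 total]
After Iteration 3 the family is unchanged; done.

Therefore σ(ℰ) = { {}, {ω₁}, {ω₂}, {ω₃}, {ω₁,ω₂}, {ω₁,ω₃}, {ω₂,ω₃}, Ω } (|σ(ℰ)| = 8).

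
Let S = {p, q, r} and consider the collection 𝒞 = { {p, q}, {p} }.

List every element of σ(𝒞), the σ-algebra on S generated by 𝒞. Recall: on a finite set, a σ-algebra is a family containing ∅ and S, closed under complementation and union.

Seed the family with 𝒞 together with ∅ and S: { {}, {p}, {p, q}, S }.
Round 1 (2 new):
  {r}  = S∖{p, q}
  {q, r}  = S∖{p}
  |family| = 6
Round 2 adds 1:
  {p, r}  = {r} ∪ {p}
  |family| = 7
Round 3 adds 1:
  {q}  = S∖{p, r}
  |family| = 8
Round 4: closed — nothing new.

|σ(𝒞)| = 8.  σ(𝒞) = { {}, {p}, {q}, {r}, {p, q}, {p, r}, {q, r}, S }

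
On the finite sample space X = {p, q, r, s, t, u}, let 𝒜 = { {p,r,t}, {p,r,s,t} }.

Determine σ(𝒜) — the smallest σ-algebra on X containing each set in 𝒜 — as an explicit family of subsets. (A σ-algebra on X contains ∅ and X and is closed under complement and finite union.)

Initial family (4 sets): { ∅, {p,r,t}, {p,r,s,t}, X }.
Pass 1: +2 →
  {q,u}  = complement {p,r,s,t}
  {q,s,u}  = complement {p,r,t}
Pass 2 adds 1:
  {p,q,r,t,u}  = {p,r,t} ∪ {q,u}
Pass 3: +1 →
  {s}  = complement {p,q,r,t,u}
Pass 4: closed — nothing new.

Hence σ(𝒜) has 8 members: { ∅, {s}, {q,u}, {p,r,t}, {q,s,u}, {p,r,s,t}, {p,q,r,t,u}, X }.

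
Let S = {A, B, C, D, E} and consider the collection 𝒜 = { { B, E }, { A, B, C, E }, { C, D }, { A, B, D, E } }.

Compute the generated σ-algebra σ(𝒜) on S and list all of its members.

σ(𝒜) = { ∅, { A }, { C }, { D }, { A, C }, { A, D }, { B, E }, { C, D }, { A, B, E }, { A, C, D }, { B, C, E }, { B, D, E }, { A, B, C, E }, { A, B, D, E }, { B, C, D, E }, S }

Derivation:
Take S₀ = 𝒜 ∪ {∅, S} = { ∅, { B, E }, { C, D }, { A, B, C, E }, { A, B, D, E }, S }.
Step 1 (5 new):
  { C }  = { A, B, D, E }ᶜ
  { D }  = { A, B, C, E }ᶜ
  { A, B, E }  = { C, D }ᶜ
  { A, C, D }  = { B, E }ᶜ
  { B, C, D, E }  = { B, E } ∪ { C, D }
  — 11 sets.
Step 2: +3 →
  { A }  = { B, C, D, E }ᶜ
  { B, C, E }  = { B, E } ∪ { C }
  { B, D, E }  = { B, E } ∪ { D }
  — 14 sets.
Step 3: 2 new —
  { A, C }  = { B, D, E }ᶜ
  { A, D }  = { B, C, E }ᶜ
  — 16 sets.
Step 4 adds nothing — fixpoint reached.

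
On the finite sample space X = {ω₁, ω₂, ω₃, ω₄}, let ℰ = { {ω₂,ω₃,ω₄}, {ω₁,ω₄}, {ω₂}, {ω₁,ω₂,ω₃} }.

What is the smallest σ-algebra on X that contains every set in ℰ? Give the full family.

Take S₀ = ℰ ∪ {∅, X} = { {}, {ω₂}, {ω₁,ω₄}, {ω₁,ω₂,ω₃}, {ω₂,ω₃,ω₄}, X }.
Round 1: 5 new —
  {ω₁}  = complement {ω₂,ω₃,ω₄}
  {ω₄}  = complement {ω₁,ω₂,ω₃}
  {ω₂,ω₃}  = complement {ω₁,ω₄}
  {ω₁,ω₂,ω₄}  = {ω₁,ω₄} ∪ {ω₂}
  {ω₁,ω₃,ω₄}  = complement {ω₂}
  — 11 sets.
Round 2. New:
  {ω₃}  = complement {ω₁,ω₂,ω₄}
  {ω₁,ω₂}  = {ω₂} ∪ {ω₁}
  {ω₂,ω₄}  = {ω₂} ∪ {ω₄}
  — 14 sets.
Round 3 adds 2:
  {ω₁,ω₃}  = complement {ω₂,ω₄}
  {ω₃,ω₄}  = complement {ω₁,ω₂}
  — 16 sets.
Round 4: stable.

Hence σ(ℰ) has 16 members: { {}, {ω₁}, {ω₂}, {ω₃}, {ω₄}, {ω₁,ω₂}, {ω₁,ω₃}, {ω₁,ω₄}, {ω₂,ω₃}, {ω₂,ω₄}, {ω₃,ω₄}, {ω₁,ω₂,ω₃}, {ω₁,ω₂,ω₄}, {ω₁,ω₃,ω₄}, {ω₂,ω₃,ω₄}, X }.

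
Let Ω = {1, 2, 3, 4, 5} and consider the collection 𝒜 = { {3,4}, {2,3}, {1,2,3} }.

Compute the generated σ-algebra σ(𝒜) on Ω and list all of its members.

Start: 𝒜 ∪ {∅, Ω} = { {}, {2,3}, {3,4}, {1,2,3}, Ω }.
Round 1: +5 →
  {4,5}  = {1,2,3}ᶜ
  {1,2,5}  = {3,4}ᶜ
  {1,4,5}  = {2,3}ᶜ
  {2,3,4}  = {3,4} ∪ {2,3}
  {1,2,3,4}  = {3,4} ∪ {1,2,3}
  (now 10)
Round 2. New:
  {5}  = {1,2,3,4}ᶜ
  {1,5}  = {2,3,4}ᶜ
  {3,4,5}  = {3,4} ∪ {4,5}
  {1,2,3,5}  = {1,2,3} ∪ {1,2,5}
  {1,2,4,5}  = {1,4,5} ∪ {1,2,5}
  {1,3,4,5}  = {1,4,5} ∪ {3,4}
  {2,3,4,5}  = {2,3,4} ∪ {4,5}
  (now 17)
Round 3 adds 6:
  {1}  = {2,3,4,5}ᶜ
  {2}  = {1,3,4,5}ᶜ
  {3}  = {1,2,4,5}ᶜ
  {4}  = {1,2,3,5}ᶜ
  {1,2}  = {3,4,5}ᶜ
  {2,3,5}  = {2,3} ∪ {5}
  (now 23)
Round 4: +9 →
  {1,3}  = {3} ∪ {1}
  {1,4}  = {2,3,5}ᶜ
  {2,4}  = {2} ∪ {4}
  {2,5}  = {2} ∪ {5}
  {3,5}  = {5} ∪ {3}
  {1,2,4}  = {1,2} ∪ {4}
  {1,3,4}  = {3,4} ∪ {1}
  {1,3,5}  = {3} ∪ {1,5}
  {2,4,5}  = {2} ∪ {4,5}
  (now 32)
Round 5 adds nothing — fixpoint reached.

σ(𝒜) = { {}, {1}, {2}, {3}, {4}, {5}, {1,2}, {1,3}, {1,4}, {1,5}, {2,3}, {2,4}, {2,5}, {3,4}, {3,5}, {4,5}, {1,2,3}, {1,2,4}, {1,2,5}, {1,3,4}, {1,3,5}, {1,4,5}, {2,3,4}, {2,3,5}, {2,4,5}, {3,4,5}, {1,2,3,4}, {1,2,3,5}, {1,2,4,5}, {1,3,4,5}, {2,3,4,5}, Ω }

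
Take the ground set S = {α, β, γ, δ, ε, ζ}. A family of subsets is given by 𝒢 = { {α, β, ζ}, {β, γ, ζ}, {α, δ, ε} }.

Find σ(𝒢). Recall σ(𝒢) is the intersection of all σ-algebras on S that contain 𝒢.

σ(𝒢) = { {}, {α}, {γ}, {α, γ}, {β, ζ}, {δ, ε}, {α, β, ζ}, {α, δ, ε}, {β, γ, ζ}, {γ, δ, ε}, {α, β, γ, ζ}, {α, γ, δ, ε}, {β, δ, ε, ζ}, {α, β, δ, ε, ζ}, {β, γ, δ, ε, ζ}, S }

Derivation:
Seed the family with 𝒢 together with ∅ and S: { {}, {α, β, ζ}, {α, δ, ε}, {β, γ, ζ}, S }.
Iteration 1. New:
  {γ, δ, ε}  = {α, β, ζ}ᶜ
  {α, β, γ, ζ}  = {β, γ, ζ} ∪ {α, β, ζ}
  {α, β, δ, ε, ζ}  = {α, δ, ε} ∪ {α, β, ζ}
  |family| = 8
Iteration 2 adds 4:
  {γ}  = {α, β, δ, ε, ζ}ᶜ
  {δ, ε}  = {α, β, γ, ζ}ᶜ
  {α, γ, δ, ε}  = {α, δ, ε} ∪ {γ, δ, ε}
  {β, γ, δ, ε, ζ}  = {β, γ, ζ} ∪ {γ, δ, ε}
  |family| = 12
Iteration 3: 2 new —
  {α}  = {β, γ, δ, ε, ζ}ᶜ
  {β, ζ}  = {α, γ, δ, ε}ᶜ
  |family| = 14
Iteration 4. New:
  {α, γ}  = {γ} ∪ {α}
  {β, δ, ε, ζ}  = {δ, ε} ∪ {β, ζ}
  |family| = 16
Iteration 5: no new sets; the family is a σ-algebra.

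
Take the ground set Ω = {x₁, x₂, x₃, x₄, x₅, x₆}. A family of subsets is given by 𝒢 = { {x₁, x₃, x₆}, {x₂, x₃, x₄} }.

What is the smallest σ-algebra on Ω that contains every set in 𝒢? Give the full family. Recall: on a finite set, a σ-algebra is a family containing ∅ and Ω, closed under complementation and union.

|σ(𝒢)| = 16.  σ(𝒢) = { ∅, {x₃}, {x₅}, {x₁, x₆}, {x₂, x₄}, {x₃, x₅}, {x₁, x₃, x₆}, {x₁, x₅, x₆}, {x₂, x₃, x₄}, {x₂, x₄, x₅}, {x₁, x₂, x₄, x₆}, {x₁, x₃, x₅, x₆}, {x₂, x₃, x₄, x₅}, {x₁, x₂, x₃, x₄, x₆}, {x₁, x₂, x₄, x₅, x₆}, Ω }

Check:
Start: 𝒢 ∪ {∅, Ω} = { ∅, {x₁, x₃, x₆}, {x₂, x₃, x₄}, Ω }.
Round 1 adds 3:
  {x₁, x₅, x₆}  = {x₂, x₃, x₄}ᶜ
  {x₂, x₄, x₅}  = {x₁, x₃, x₆}ᶜ
  {x₁, x₂, x₃, x₄, x₆}  = {x₁, x₃, x₆} ∪ {x₂, x₃, x₄}
  |family| = 7
Round 2: +4 →
  {x₅}  = {x₁, x₂, x₃, x₄, x₆}ᶜ
  {x₁, x₃, x₅, x₆}  = {x₁, x₅, x₆} ∪ {x₁, x₃, x₆}
  {x₂, x₃, x₄, x₅}  = {x₂, x₃, x₄} ∪ {x₂, x₄, x₅}
  {x₁, x₂, x₄, x₅, x₆}  = {x₁, x₅, x₆} ∪ {x₂, x₄, x₅}
  |family| = 11
Round 3: 3 new —
  {x₃}  = {x₁, x₂, x₄, x₅, x₆}ᶜ
  {x₁, x₆}  = {x₂, x₃, x₄, x₅}ᶜ
  {x₂, x₄}  = {x₁, x₃, x₅, x₆}ᶜ
  |family| = 14
Round 4 (2 new):
  {x₃, x₅}  = {x₃} ∪ {x₅}
  {x₁, x₂, x₄, x₆}  = {x₁, x₆} ∪ {x₂, x₄}
  |family| = 16
Round 5: already closed under ᶜ and ∪.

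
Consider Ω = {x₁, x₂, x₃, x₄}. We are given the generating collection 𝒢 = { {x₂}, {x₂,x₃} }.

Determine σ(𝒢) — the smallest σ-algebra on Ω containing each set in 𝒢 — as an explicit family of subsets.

Initial family (4 sets): { {}, {x₂}, {x₂,x₃}, Ω }.
Iteration 1 adds 2:
  {x₁,x₄}  = Ω∖{x₂,x₃}
  {x₁,x₃,x₄}  = Ω∖{x₂}
  |family| = 6
Iteration 2: +1 →
  {x₁,x₂,x₄}  = {x₁,x₄} ∪ {x₂}
  |family| = 7
Iteration 3: +1 →
  {x₃}  = Ω∖{x₁,x₂,x₄}
  |family| = 8
Iteration 4 adds nothing — fixpoint reached.

|σ(𝒢)| = 8.  σ(𝒢) = { {}, {x₂}, {x₃}, {x₁,x₄}, {x₂,x₃}, {x₁,x₂,x₄}, {x₁,x₃,x₄}, Ω }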